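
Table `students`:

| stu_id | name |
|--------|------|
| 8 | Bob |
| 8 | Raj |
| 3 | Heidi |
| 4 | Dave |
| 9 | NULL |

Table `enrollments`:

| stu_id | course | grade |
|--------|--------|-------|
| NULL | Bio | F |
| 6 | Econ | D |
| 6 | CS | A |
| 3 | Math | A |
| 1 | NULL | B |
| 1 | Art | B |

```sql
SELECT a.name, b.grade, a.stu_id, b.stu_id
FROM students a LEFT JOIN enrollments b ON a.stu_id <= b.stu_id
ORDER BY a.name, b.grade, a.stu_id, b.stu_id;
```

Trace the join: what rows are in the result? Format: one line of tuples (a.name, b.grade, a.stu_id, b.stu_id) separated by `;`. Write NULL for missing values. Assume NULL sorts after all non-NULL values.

LEFT JOIN keeps every row from `students`; unmatched rows get NULL for `enrollments`'s columns.
Matching on a.stu_id <= b.stu_id. A NULL in a compared column never satisfies the condition.
Matched pairs: 5; unmatched a rows kept: 3.

(Bob, NULL, 8, NULL); (Dave, A, 4, 6); (Dave, D, 4, 6); (Heidi, A, 3, 3); (Heidi, A, 3, 6); (Heidi, D, 3, 6); (Raj, NULL, 8, NULL); (NULL, NULL, 9, NULL)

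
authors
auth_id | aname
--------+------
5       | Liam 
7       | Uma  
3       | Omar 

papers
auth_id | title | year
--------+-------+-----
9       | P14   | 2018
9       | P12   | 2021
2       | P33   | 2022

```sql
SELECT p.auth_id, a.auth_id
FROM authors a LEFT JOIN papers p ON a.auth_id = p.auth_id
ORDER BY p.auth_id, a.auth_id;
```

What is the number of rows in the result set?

LEFT JOIN keeps every row from `authors`; unmatched rows get NULL for `papers`'s columns.
Matching on a.auth_id = p.auth_id.
Matched pairs: 0; unmatched a rows kept: 3.
Total: 0 matched + 3 padded = 3 rows.

3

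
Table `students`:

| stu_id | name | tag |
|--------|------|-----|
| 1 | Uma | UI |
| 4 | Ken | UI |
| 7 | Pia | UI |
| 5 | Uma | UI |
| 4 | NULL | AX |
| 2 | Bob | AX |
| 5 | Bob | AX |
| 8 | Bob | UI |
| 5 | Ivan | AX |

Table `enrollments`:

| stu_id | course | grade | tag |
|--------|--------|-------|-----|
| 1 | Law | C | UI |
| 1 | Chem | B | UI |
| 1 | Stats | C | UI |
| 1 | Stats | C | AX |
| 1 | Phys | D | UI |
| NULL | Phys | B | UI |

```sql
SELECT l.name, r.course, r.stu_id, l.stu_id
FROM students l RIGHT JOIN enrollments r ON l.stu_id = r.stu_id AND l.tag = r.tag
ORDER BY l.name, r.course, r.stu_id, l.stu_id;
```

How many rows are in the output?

6

RIGHT JOIN keeps every row from `enrollments`; unmatched rows get NULL for `students`'s columns.
Matching on l.stu_id = r.stu_id AND l.tag = r.tag. A NULL in a compared column never satisfies the condition.
- l[0] stu_id=1, tag=UI → 4 match(es) in r → 4 row(s).
- l[1] stu_id=4, tag=UI → no match.
- l[2] stu_id=7, tag=UI → no match.
- l[3] stu_id=5, tag=UI → no match.
- l[4] stu_id=4, tag=AX → no match.
- l[5] stu_id=2, tag=AX → no match.
- l[6] stu_id=5, tag=AX → no match.
- l[7] stu_id=8, tag=UI → no match.
- l[8] stu_id=5, tag=AX → no match.
- 2 row(s) from r found no l partner → padded with NULL.
Total: 4 matched + 2 padded = 6 rows.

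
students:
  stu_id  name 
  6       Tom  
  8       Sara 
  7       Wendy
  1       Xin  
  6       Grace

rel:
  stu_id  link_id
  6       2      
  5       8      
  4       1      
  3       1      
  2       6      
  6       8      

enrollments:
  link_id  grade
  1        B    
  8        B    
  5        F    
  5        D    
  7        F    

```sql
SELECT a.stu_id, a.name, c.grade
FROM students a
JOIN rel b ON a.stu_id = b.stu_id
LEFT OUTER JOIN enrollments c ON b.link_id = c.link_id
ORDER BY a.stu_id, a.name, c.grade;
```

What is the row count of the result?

Step 1 — a INNER JOIN b on stu_id → 4 row(s).
Then LEFT JOIN `enrollments c` on link_id: each of those 4 rows is kept; rows whose b.link_id has no match in c get NULL for c's columns.
Result: 4 row(s).

4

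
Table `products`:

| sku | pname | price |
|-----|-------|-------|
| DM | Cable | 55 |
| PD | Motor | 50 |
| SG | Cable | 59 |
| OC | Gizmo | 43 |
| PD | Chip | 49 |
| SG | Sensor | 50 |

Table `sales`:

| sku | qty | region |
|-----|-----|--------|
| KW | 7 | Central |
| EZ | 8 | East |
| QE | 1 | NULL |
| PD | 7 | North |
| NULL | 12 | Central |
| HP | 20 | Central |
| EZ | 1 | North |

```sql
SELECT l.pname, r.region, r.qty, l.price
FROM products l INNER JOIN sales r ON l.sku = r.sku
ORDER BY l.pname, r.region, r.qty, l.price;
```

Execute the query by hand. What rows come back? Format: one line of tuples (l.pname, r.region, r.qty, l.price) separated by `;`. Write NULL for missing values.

(Chip, North, 7, 49); (Motor, North, 7, 50)

INNER JOIN keeps only pairs where the ON condition holds.
Matching on l.sku = r.sku. A NULL in a compared column never satisfies the condition.
- sku=DM: no matching r row, dropped.
- sku=PD: 1 matching r row(s), so 1 row(s) emitted.
- sku=SG: no matching r row, dropped.
- sku=OC: no matching r row, dropped.
- sku=PD: 1 matching r row(s), so 1 row(s) emitted.
- sku=SG: no matching r row, dropped.
After projecting and ordering:
l.pname | r.region | r.qty | l.price
Chip | North | 7 | 49
Motor | North | 7 | 50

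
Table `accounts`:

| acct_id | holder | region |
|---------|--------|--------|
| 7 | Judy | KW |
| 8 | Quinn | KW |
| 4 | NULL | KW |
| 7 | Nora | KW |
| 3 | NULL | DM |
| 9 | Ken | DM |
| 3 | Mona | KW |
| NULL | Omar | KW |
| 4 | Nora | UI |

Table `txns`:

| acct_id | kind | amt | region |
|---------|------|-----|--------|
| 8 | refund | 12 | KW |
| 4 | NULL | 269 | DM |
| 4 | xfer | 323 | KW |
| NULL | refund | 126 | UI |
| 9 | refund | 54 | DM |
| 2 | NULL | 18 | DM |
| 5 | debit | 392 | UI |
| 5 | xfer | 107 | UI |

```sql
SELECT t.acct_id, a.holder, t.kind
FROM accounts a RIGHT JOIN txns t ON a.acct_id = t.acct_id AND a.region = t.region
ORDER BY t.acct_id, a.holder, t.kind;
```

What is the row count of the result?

8

RIGHT JOIN keeps every row from `txns`; unmatched rows get NULL for `accounts`'s columns.
Matching on a.acct_id = t.acct_id AND a.region = t.region. A NULL in a compared column never satisfies the condition.
- a (acct_id=7, region=KW) has no partner in t.
- a (acct_id=8, region=KW) pairs with 1 row(s) of t.
- a (acct_id=4, region=KW) pairs with 1 row(s) of t.
- a (acct_id=7, region=KW) has no partner in t.
- a (acct_id=3, region=DM) has no partner in t.
- a (acct_id=9, region=DM) pairs with 1 row(s) of t.
- a (acct_id=3, region=KW) has no partner in t.
- a (acct_id=NULL, region=KW) has no partner in t.
- a (acct_id=4, region=UI) has no partner in t.
- plus 5 unmatched t row(s), each kept with NULL a columns.
Total: 3 matched + 5 padded = 8 rows.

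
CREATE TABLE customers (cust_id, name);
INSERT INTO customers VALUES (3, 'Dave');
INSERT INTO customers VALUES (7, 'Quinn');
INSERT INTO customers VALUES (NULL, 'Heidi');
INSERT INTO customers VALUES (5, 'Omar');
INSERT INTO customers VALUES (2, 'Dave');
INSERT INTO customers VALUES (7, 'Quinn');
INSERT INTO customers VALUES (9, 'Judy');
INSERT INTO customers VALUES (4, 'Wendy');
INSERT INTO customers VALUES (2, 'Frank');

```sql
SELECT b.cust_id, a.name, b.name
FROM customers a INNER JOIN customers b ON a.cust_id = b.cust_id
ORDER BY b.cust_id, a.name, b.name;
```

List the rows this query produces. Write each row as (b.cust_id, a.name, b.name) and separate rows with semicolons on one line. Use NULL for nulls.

(2, Dave, Dave); (2, Dave, Frank); (2, Frank, Dave); (2, Frank, Frank); (3, Dave, Dave); (4, Wendy, Wendy); (5, Omar, Omar); (7, Quinn, Quinn); (7, Quinn, Quinn); (7, Quinn, Quinn); (7, Quinn, Quinn); (9, Judy, Judy)

INNER JOIN keeps only pairs where the ON condition holds.
Matching on a.cust_id = b.cust_id. A NULL in a compared column never satisfies the condition.
- a (cust_id=3) pairs with 1 row(s) of b.
- a (cust_id=7) pairs with 2 row(s) of b.
- a (cust_id=NULL) has no partner → excluded.
- a (cust_id=5) pairs with 1 row(s) of b.
- a (cust_id=2) pairs with 2 row(s) of b.
- a (cust_id=7) pairs with 2 row(s) of b.
- a (cust_id=9) pairs with 1 row(s) of b.
- a (cust_id=4) pairs with 1 row(s) of b.
- a (cust_id=2) pairs with 2 row(s) of b.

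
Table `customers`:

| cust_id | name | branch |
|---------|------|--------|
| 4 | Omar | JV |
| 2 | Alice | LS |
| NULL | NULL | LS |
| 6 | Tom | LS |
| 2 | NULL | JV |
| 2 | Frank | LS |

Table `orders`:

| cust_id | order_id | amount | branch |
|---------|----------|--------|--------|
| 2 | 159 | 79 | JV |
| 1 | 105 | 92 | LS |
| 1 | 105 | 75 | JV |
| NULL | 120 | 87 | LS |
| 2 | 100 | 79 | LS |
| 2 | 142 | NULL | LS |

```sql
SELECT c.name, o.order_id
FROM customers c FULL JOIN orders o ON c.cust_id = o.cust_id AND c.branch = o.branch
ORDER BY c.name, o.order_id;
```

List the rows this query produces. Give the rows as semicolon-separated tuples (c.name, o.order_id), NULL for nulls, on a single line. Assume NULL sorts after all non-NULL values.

(Alice, 100); (Alice, 142); (Frank, 100); (Frank, 142); (Omar, NULL); (Tom, NULL); (NULL, 105); (NULL, 105); (NULL, 120); (NULL, 159); (NULL, NULL)

FULL OUTER JOIN keeps every row from both sides; unmatched rows get NULL for the other side's columns.
Matching on c.cust_id = o.cust_id AND c.branch = o.branch. A NULL in a compared column never satisfies the condition.
Matched pairs: 5; unmatched c rows kept: 3; unmatched o rows kept: 3.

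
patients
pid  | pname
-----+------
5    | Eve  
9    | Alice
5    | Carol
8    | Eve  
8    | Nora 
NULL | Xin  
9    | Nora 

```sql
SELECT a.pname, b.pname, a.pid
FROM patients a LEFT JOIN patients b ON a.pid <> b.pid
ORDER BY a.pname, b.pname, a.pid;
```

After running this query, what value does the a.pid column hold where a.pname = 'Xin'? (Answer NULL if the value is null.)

LEFT JOIN keeps every row from `patients a`; unmatched rows get NULL for `patients b`'s columns.
Matching on a.pid <> b.pid. A NULL in a compared column never satisfies the condition.
- pid=5: 4 matching b row(s), so 4 row(s) emitted.
- pid=9: 4 matching b row(s), so 4 row(s) emitted.
- pid=5: 4 matching b row(s), so 4 row(s) emitted.
- pid=8: 4 matching b row(s), so 4 row(s) emitted.
- pid=8: 4 matching b row(s), so 4 row(s) emitted.
- pid=NULL: no b row matches, row kept with b columns NULL.
- pid=9: 4 matching b row(s), so 4 row(s) emitted.

NULL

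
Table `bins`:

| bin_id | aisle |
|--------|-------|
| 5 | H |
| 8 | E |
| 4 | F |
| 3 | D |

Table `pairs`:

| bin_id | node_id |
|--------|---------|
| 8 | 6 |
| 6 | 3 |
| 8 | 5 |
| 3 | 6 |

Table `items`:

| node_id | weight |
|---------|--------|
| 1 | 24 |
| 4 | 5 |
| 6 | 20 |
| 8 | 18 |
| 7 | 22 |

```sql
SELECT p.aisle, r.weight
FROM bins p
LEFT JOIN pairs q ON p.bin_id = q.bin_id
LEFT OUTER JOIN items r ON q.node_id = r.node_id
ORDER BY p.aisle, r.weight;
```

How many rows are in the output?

5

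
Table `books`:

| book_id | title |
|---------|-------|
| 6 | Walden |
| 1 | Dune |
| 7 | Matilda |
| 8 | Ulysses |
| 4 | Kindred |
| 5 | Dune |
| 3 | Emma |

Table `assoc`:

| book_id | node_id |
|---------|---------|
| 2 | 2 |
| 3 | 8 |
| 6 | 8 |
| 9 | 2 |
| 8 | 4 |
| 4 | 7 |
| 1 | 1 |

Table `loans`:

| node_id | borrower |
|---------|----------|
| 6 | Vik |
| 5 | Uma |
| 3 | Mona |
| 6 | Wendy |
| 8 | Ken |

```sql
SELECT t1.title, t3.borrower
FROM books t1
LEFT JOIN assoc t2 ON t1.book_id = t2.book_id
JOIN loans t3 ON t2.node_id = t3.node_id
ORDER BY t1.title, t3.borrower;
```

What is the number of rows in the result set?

Step 1 — t1 LEFT JOIN t2 on book_id → 7 row(s).
Then INNER JOIN `loans t3` on node_id: keep only rows whose t2.node_id appears in t3.
Result: 2 row(s).

2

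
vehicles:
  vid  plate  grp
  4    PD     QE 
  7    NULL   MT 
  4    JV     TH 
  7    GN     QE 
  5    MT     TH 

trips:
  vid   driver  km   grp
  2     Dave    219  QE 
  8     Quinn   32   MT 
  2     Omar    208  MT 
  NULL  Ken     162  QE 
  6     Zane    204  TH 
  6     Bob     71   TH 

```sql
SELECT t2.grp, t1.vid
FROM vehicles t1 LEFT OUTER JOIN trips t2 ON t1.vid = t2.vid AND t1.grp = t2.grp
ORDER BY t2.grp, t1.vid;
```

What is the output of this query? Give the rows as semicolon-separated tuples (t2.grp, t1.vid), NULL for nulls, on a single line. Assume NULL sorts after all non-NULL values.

(NULL, 4); (NULL, 4); (NULL, 5); (NULL, 7); (NULL, 7)

LEFT JOIN keeps every row from `vehicles`; unmatched rows get NULL for `trips`'s columns.
Matching on t1.vid = t2.vid AND t1.grp = t2.grp. A NULL in a compared column never satisfies the condition.
- t1 row (vid=4, grp=QE): no match → kept, t2 columns NULL.
- t1 row (vid=7, grp=MT): no match → kept, t2 columns NULL.
- t1 row (vid=4, grp=TH): no match → kept, t2 columns NULL.
- t1 row (vid=7, grp=QE): no match → kept, t2 columns NULL.
- t1 row (vid=5, grp=TH): no match → kept, t2 columns NULL.
After projecting and ordering:
t2.grp | t1.vid
NULL | 4
NULL | 4
NULL | 5
NULL | 7
NULL | 7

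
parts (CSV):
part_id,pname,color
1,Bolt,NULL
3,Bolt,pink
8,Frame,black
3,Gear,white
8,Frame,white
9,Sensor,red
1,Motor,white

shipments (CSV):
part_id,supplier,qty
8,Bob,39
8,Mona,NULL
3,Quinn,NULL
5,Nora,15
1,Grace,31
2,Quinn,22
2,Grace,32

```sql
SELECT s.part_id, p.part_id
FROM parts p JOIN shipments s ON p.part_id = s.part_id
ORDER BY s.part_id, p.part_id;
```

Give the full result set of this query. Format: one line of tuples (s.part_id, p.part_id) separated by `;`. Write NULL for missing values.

(1, 1); (1, 1); (3, 3); (3, 3); (8, 8); (8, 8); (8, 8); (8, 8)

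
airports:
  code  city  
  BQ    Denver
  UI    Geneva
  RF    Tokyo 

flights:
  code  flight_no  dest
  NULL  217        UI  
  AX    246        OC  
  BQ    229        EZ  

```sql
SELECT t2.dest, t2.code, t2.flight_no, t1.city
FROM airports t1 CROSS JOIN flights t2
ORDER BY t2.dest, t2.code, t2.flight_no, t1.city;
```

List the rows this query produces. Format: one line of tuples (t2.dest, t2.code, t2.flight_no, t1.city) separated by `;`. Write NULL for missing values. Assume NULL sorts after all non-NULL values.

CROSS JOIN pairs every row of `airports` with every row of `flights`: 3 × 3 = 9 rows.
After projecting and ordering:
t2.dest | t2.code | t2.flight_no | t1.city
EZ | BQ | 229 | Denver
EZ | BQ | 229 | Geneva
EZ | BQ | 229 | Tokyo
OC | AX | 246 | Denver
OC | AX | 246 | Geneva
OC | AX | 246 | Tokyo
UI | NULL | 217 | Denver
UI | NULL | 217 | Geneva
UI | NULL | 217 | Tokyo

(EZ, BQ, 229, Denver); (EZ, BQ, 229, Geneva); (EZ, BQ, 229, Tokyo); (OC, AX, 246, Denver); (OC, AX, 246, Geneva); (OC, AX, 246, Tokyo); (UI, NULL, 217, Denver); (UI, NULL, 217, Geneva); (UI, NULL, 217, Tokyo)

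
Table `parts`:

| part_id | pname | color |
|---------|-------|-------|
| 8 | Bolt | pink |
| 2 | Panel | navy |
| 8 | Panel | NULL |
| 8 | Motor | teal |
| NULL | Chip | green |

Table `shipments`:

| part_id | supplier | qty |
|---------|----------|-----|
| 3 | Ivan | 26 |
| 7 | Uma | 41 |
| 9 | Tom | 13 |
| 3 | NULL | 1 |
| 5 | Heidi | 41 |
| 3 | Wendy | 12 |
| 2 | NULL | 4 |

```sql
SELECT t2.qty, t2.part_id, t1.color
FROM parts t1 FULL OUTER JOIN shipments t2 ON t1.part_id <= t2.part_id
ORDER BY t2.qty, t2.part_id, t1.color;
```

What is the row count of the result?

FULL OUTER JOIN keeps every row from both sides; unmatched rows get NULL for the other side's columns.
Matching on t1.part_id <= t2.part_id. A NULL in a compared column never satisfies the condition.
- part_id=8: 1 matching t2 row(s), so 1 row(s) emitted.
- part_id=2: 7 matching t2 row(s), so 7 row(s) emitted.
- part_id=8: 1 matching t2 row(s), so 1 row(s) emitted.
- part_id=8: 1 matching t2 row(s), so 1 row(s) emitted.
- part_id=NULL: no t2 row matches, row kept with t2 columns NULL.
Total: 10 matched + 1 padded = 11 rows.

11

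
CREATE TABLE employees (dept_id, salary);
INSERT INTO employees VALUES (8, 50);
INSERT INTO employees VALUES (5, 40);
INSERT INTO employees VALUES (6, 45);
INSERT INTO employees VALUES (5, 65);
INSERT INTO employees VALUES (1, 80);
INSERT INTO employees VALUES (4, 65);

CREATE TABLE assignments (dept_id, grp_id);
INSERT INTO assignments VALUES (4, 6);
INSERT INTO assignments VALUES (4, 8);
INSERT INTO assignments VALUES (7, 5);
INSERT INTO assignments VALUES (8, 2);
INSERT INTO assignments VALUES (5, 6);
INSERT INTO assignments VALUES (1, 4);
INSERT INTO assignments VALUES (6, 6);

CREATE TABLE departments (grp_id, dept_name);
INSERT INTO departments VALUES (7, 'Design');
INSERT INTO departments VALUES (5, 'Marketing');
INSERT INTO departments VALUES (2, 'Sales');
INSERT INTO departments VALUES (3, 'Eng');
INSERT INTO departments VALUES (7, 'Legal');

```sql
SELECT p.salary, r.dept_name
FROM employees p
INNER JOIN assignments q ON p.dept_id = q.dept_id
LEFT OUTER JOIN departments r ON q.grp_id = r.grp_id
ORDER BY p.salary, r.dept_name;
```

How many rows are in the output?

7

Joins associate left-to-right: employees INNER JOIN assignments on dept_id gives 7 intermediate row(s).
Then LEFT JOIN `departments r` on grp_id: each of those 7 rows is kept; rows whose q.grp_id has no match in r get NULL for r's columns.
Result: 7 row(s).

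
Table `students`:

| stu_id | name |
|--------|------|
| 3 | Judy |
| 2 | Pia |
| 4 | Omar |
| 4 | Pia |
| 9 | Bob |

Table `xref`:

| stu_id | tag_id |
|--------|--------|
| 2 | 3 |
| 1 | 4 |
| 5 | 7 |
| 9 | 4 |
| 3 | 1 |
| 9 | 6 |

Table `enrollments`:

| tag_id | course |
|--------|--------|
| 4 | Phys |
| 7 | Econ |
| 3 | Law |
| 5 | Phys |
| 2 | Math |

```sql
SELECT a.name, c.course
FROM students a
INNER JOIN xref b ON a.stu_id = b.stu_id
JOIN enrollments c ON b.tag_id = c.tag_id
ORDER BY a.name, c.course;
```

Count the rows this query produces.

2

Step 1 — a INNER JOIN b on stu_id → 4 row(s).
Then INNER JOIN `enrollments c` on tag_id: keep only rows whose b.tag_id appears in c.
Result: 2 row(s).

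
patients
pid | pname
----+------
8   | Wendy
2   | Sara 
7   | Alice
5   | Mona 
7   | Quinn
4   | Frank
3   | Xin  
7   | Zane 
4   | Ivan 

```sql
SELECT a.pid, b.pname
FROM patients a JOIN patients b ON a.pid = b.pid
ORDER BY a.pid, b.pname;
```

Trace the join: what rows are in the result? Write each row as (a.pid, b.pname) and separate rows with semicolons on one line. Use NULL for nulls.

INNER JOIN keeps only pairs where the ON condition holds.
Matching on a.pid = b.pid.
- a[0] pid=8 → 1 match(es) in b → 1 row(s).
- a[1] pid=2 → 1 match(es) in b → 1 row(s).
- a[2] pid=7 → 3 match(es) in b → 3 row(s).
- a[3] pid=5 → 1 match(es) in b → 1 row(s).
- a[4] pid=7 → 3 match(es) in b → 3 row(s).
- a[5] pid=4 → 2 match(es) in b → 2 row(s).
- a[6] pid=3 → 1 match(es) in b → 1 row(s).
- a[7] pid=7 → 3 match(es) in b → 3 row(s).
- a[8] pid=4 → 2 match(es) in b → 2 row(s).

(2, Sara); (3, Xin); (4, Frank); (4, Frank); (4, Ivan); (4, Ivan); (5, Mona); (7, Alice); (7, Alice); (7, Alice); (7, Quinn); (7, Quinn); (7, Quinn); (7, Zane); (7, Zane); (7, Zane); (8, Wendy)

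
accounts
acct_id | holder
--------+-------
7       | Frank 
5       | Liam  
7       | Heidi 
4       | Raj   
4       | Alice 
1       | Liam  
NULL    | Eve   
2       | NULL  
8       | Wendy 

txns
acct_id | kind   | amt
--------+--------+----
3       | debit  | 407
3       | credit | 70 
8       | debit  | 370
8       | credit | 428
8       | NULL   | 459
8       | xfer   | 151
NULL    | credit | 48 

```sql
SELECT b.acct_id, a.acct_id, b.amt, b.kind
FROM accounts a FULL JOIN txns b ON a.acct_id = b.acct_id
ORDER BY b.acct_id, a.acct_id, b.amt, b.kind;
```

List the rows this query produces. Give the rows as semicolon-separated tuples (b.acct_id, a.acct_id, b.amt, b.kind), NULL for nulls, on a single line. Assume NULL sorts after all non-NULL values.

(3, NULL, 70, credit); (3, NULL, 407, debit); (8, 8, 151, xfer); (8, 8, 370, debit); (8, 8, 428, credit); (8, 8, 459, NULL); (NULL, 1, NULL, NULL); (NULL, 2, NULL, NULL); (NULL, 4, NULL, NULL); (NULL, 4, NULL, NULL); (NULL, 5, NULL, NULL); (NULL, 7, NULL, NULL); (NULL, 7, NULL, NULL); (NULL, NULL, 48, credit); (NULL, NULL, NULL, NULL)

FULL OUTER JOIN keeps every row from both sides; unmatched rows get NULL for the other side's columns.
Matching on a.acct_id = b.acct_id. A NULL in a compared column never satisfies the condition.
Matched pairs: 4; unmatched a rows kept: 8; unmatched b rows kept: 3.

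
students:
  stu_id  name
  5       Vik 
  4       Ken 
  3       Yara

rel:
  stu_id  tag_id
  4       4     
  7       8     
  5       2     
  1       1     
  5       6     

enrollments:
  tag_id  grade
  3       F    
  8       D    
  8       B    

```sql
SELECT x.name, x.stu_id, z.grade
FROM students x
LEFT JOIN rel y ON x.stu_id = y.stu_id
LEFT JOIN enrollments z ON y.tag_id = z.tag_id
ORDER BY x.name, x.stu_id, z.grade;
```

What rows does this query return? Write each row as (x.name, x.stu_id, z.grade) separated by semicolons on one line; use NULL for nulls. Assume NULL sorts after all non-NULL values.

(Ken, 4, NULL); (Vik, 5, NULL); (Vik, 5, NULL); (Yara, 3, NULL)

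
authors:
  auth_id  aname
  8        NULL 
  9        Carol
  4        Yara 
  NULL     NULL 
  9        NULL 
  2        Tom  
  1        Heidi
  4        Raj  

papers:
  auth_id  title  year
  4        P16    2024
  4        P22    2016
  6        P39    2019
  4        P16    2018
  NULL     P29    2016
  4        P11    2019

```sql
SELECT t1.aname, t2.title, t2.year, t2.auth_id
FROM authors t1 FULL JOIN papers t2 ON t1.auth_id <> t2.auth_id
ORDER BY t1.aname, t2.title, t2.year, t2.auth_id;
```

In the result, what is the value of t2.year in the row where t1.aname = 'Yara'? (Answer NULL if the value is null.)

2019

FULL OUTER JOIN keeps every row from both sides; unmatched rows get NULL for the other side's columns.
Matching on t1.auth_id <> t2.auth_id. A NULL in a compared column never satisfies the condition.
- auth_id=8: 5 matching t2 row(s), so 5 row(s) emitted.
- auth_id=9: 5 matching t2 row(s), so 5 row(s) emitted.
- auth_id=4: 1 matching t2 row(s), so 1 row(s) emitted.
- auth_id=NULL: no t2 row matches, row kept with t2 columns NULL.
- auth_id=9: 5 matching t2 row(s), so 5 row(s) emitted.
- auth_id=2: 5 matching t2 row(s), so 5 row(s) emitted.
- auth_id=1: 5 matching t2 row(s), so 5 row(s) emitted.
- auth_id=4: 1 matching t2 row(s), so 1 row(s) emitted.
- plus 1 unmatched t2 row(s), each kept with NULL t1 columns.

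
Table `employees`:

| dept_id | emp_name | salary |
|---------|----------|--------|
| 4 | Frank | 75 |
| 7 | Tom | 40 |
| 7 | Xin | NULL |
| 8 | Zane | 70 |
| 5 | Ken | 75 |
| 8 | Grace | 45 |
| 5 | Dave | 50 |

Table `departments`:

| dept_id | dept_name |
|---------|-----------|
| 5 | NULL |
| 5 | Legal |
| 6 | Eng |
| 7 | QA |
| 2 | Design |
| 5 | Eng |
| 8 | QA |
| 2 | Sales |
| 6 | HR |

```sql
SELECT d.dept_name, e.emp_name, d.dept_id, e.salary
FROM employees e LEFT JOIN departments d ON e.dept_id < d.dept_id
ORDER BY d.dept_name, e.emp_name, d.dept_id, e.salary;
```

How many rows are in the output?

19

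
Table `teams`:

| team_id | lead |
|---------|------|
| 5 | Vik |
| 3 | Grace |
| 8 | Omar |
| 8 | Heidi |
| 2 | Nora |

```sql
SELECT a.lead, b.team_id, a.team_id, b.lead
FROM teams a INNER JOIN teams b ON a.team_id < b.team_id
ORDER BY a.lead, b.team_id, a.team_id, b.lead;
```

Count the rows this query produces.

9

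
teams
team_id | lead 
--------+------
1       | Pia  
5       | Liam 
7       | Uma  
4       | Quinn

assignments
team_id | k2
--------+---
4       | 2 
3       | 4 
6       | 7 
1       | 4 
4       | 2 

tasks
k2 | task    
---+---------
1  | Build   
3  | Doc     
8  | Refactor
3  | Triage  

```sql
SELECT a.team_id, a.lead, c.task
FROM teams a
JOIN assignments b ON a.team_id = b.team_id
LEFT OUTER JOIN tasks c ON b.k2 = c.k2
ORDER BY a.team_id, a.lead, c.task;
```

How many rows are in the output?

Evaluate left to right. First `teams a INNER JOIN assignments b` on team_id: 3 row(s).
Then LEFT JOIN `tasks c` on k2: each of those 3 rows is kept; rows whose b.k2 has no match in c get NULL for c's columns.
Result: 3 row(s).

3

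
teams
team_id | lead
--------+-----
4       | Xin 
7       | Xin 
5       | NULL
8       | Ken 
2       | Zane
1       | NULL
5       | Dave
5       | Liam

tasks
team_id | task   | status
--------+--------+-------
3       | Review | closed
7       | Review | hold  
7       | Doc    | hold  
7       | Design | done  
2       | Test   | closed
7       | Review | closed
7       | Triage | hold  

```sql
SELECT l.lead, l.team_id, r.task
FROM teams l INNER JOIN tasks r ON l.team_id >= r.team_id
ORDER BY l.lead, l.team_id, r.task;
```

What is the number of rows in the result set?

INNER JOIN keeps only pairs where the ON condition holds.
Matching on l.team_id >= r.team_id.
- l[0] team_id=4 → 2 match(es) in r → 2 row(s).
- l[1] team_id=7 → 7 match(es) in r → 7 row(s).
- l[2] team_id=5 → 2 match(es) in r → 2 row(s).
- l[3] team_id=8 → 7 match(es) in r → 7 row(s).
- l[4] team_id=2 → 1 match(es) in r → 1 row(s).
- l[5] team_id=1 → no match; dropped.
- l[6] team_id=5 → 2 match(es) in r → 2 row(s).
- l[7] team_id=5 → 2 match(es) in r → 2 row(s).
Total: 23 rows.

23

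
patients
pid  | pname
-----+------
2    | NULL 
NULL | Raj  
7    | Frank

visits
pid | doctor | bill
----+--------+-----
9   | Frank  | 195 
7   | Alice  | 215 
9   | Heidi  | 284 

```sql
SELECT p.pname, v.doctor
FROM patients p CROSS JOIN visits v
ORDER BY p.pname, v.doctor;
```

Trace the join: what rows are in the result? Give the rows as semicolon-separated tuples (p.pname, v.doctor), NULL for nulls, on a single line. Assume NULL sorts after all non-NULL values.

(Frank, Alice); (Frank, Frank); (Frank, Heidi); (Raj, Alice); (Raj, Frank); (Raj, Heidi); (NULL, Alice); (NULL, Frank); (NULL, Heidi)

CROSS JOIN pairs every row of `patients` with every row of `visits`: 3 × 3 = 9 rows.
After projecting and ordering:
p.pname | v.doctor
Frank | Alice
Frank | Frank
Frank | Heidi
Raj | Alice
Raj | Frank
Raj | Heidi
NULL | Alice
NULL | Frank
NULL | Heidi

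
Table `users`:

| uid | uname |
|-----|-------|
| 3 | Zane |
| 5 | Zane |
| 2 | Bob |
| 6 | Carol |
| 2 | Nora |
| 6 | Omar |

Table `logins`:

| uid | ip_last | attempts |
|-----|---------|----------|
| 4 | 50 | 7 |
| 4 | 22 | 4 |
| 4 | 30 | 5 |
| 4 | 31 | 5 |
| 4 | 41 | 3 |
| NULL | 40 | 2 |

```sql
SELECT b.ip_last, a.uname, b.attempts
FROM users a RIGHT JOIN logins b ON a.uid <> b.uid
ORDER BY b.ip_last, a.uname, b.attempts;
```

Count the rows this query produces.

31

RIGHT JOIN keeps every row from `logins`; unmatched rows get NULL for `users`'s columns.
Matching on a.uid <> b.uid. A NULL in a compared column never satisfies the condition.
Matched pairs: 30; unmatched b rows kept: 1.
Total: 30 matched + 1 padded = 31 rows.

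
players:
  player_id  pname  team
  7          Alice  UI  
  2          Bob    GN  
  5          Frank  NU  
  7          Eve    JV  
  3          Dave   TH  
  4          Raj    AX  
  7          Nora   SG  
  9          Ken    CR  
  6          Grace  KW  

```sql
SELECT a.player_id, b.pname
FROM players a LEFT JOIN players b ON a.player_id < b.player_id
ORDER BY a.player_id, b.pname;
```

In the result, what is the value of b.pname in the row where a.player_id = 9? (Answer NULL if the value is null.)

LEFT JOIN keeps every row from `players a`; unmatched rows get NULL for `players b`'s columns.
Matching on a.player_id < b.player_id.
- a[0] player_id=7 → 1 match(es) in b → 1 row(s).
- a[1] player_id=2 → 8 match(es) in b → 8 row(s).
- a[2] player_id=5 → 5 match(es) in b → 5 row(s).
- a[3] player_id=7 → 1 match(es) in b → 1 row(s).
- a[4] player_id=3 → 7 match(es) in b → 7 row(s).
- a[5] player_id=4 → 6 match(es) in b → 6 row(s).
- a[6] player_id=7 → 1 match(es) in b → 1 row(s).
- a[7] player_id=9 → no match; kept with NULLs on the b side.
- a[8] player_id=6 → 4 match(es) in b → 4 row(s).

NULL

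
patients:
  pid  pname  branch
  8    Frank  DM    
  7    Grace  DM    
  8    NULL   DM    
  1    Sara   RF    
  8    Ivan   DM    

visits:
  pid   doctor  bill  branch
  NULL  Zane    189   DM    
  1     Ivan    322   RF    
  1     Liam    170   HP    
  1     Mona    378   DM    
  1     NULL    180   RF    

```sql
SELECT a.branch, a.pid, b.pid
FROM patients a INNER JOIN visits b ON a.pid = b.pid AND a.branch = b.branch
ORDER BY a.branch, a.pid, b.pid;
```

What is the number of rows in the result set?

2

INNER JOIN keeps only pairs where the ON condition holds.
Matching on a.pid = b.pid AND a.branch = b.branch. A NULL in a compared column never satisfies the condition.
Matched pairs: 2.
Total: 2 rows.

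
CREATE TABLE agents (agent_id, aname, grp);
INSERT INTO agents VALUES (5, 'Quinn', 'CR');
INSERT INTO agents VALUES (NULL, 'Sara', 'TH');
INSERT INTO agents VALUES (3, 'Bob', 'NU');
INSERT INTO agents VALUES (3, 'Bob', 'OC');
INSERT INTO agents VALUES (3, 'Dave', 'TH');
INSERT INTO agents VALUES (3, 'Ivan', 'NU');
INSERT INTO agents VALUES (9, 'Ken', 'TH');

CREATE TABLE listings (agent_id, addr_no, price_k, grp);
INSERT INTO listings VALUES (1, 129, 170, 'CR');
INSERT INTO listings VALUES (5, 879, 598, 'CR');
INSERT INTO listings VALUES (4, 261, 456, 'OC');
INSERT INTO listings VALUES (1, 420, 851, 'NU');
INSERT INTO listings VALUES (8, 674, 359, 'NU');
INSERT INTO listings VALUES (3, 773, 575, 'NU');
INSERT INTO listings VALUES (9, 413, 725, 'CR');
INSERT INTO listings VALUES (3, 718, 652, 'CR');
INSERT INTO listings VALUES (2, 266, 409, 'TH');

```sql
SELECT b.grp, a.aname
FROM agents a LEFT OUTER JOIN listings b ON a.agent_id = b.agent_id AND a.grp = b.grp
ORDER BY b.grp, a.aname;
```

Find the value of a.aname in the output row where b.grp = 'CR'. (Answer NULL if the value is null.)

Quinn

LEFT JOIN keeps every row from `agents`; unmatched rows get NULL for `listings`'s columns.
Matching on a.agent_id = b.agent_id AND a.grp = b.grp. A NULL in a compared column never satisfies the condition.
- a (agent_id=5, grp=CR) pairs with 1 row(s) of b.
- a (agent_id=NULL, grp=TH) has no partner → padded with NULL.
- a (agent_id=3, grp=NU) pairs with 1 row(s) of b.
- a (agent_id=3, grp=OC) has no partner → padded with NULL.
- a (agent_id=3, grp=TH) has no partner → padded with NULL.
- a (agent_id=3, grp=NU) pairs with 1 row(s) of b.
- a (agent_id=9, grp=TH) has no partner → padded with NULL.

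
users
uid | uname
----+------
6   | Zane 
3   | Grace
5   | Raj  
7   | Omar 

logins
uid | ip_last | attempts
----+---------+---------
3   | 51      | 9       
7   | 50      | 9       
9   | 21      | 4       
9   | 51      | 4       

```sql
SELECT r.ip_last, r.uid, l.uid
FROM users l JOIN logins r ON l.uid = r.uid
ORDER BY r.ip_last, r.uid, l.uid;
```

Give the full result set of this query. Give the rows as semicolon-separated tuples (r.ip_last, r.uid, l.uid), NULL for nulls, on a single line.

(50, 7, 7); (51, 3, 3)

INNER JOIN keeps only pairs where the ON condition holds.
Matching on l.uid = r.uid.
- l (uid=6) has no partner → excluded.
- l (uid=3) pairs with 1 row(s) of r.
- l (uid=5) has no partner → excluded.
- l (uid=7) pairs with 1 row(s) of r.
After projecting and ordering:
r.ip_last | r.uid | l.uid
50 | 7 | 7
51 | 3 | 3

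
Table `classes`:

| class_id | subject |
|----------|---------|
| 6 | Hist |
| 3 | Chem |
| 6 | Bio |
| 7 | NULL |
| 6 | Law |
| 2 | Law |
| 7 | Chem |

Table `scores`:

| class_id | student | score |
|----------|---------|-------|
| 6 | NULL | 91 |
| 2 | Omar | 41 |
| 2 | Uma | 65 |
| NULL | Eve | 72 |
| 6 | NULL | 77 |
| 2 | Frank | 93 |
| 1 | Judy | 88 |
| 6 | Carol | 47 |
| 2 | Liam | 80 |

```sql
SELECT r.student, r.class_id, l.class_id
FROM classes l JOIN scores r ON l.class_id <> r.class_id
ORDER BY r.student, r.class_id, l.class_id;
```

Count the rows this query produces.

43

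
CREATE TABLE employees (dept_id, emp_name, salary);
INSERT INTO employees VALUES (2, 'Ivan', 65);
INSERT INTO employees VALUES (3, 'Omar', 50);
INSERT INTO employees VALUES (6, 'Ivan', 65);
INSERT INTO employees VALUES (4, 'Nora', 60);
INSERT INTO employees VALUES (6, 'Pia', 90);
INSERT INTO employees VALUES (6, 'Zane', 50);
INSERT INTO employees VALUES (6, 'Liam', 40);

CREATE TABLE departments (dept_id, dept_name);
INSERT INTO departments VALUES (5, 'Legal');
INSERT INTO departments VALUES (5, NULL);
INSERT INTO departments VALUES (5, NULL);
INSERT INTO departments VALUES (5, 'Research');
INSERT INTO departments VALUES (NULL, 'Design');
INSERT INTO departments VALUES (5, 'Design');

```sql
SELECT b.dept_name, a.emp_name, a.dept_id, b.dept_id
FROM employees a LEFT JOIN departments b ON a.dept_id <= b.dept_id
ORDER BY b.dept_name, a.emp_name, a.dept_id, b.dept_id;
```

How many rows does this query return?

LEFT JOIN keeps every row from `employees`; unmatched rows get NULL for `departments`'s columns.
Matching on a.dept_id <= b.dept_id. A NULL in a compared column never satisfies the condition.
- a row (dept_id=2): matches 5 b row(s) → 5 output row(s).
- a row (dept_id=3): matches 5 b row(s) → 5 output row(s).
- a row (dept_id=6): no match → kept, b columns NULL.
- a row (dept_id=4): matches 5 b row(s) → 5 output row(s).
- a row (dept_id=6): no match → kept, b columns NULL.
- a row (dept_id=6): no match → kept, b columns NULL.
- a row (dept_id=6): no match → kept, b columns NULL.
Total: 15 matched + 4 padded = 19 rows.

19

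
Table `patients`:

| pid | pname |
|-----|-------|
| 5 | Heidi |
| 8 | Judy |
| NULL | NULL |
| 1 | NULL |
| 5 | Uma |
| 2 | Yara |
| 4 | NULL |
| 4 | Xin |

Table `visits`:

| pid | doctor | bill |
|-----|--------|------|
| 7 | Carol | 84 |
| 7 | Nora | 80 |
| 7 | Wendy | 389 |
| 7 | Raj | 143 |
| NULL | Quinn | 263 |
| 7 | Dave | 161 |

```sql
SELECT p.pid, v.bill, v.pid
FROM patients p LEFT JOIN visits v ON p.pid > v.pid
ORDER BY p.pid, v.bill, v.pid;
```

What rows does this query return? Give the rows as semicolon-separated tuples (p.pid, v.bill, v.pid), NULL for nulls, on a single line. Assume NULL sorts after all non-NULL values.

LEFT JOIN keeps every row from `patients`; unmatched rows get NULL for `visits`'s columns.
Matching on p.pid > v.pid. A NULL in a compared column never satisfies the condition.
- p row (pid=5): no match → kept, v columns NULL.
- p row (pid=8): matches 5 v row(s) → 5 output row(s).
- p row (pid=NULL): no match → kept, v columns NULL.
- p row (pid=1): no match → kept, v columns NULL.
- p row (pid=5): no match → kept, v columns NULL.
- p row (pid=2): no match → kept, v columns NULL.
- p row (pid=4): no match → kept, v columns NULL.
- p row (pid=4): no match → kept, v columns NULL.

(1, NULL, NULL); (2, NULL, NULL); (4, NULL, NULL); (4, NULL, NULL); (5, NULL, NULL); (5, NULL, NULL); (8, 80, 7); (8, 84, 7); (8, 143, 7); (8, 161, 7); (8, 389, 7); (NULL, NULL, NULL)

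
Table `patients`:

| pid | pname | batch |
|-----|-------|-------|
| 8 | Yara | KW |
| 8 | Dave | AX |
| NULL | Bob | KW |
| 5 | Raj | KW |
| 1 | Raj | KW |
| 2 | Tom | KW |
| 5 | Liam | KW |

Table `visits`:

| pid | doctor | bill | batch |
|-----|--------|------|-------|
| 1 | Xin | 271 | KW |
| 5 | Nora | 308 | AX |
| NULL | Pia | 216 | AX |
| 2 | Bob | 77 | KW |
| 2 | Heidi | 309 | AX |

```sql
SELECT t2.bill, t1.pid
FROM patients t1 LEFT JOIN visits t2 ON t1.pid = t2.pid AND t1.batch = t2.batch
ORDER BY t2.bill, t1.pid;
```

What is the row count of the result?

7

LEFT JOIN keeps every row from `patients`; unmatched rows get NULL for `visits`'s columns.
Matching on t1.pid = t2.pid AND t1.batch = t2.batch. A NULL in a compared column never satisfies the condition.
Matched pairs: 2; unmatched t1 rows kept: 5.
Total: 2 matched + 5 padded = 7 rows.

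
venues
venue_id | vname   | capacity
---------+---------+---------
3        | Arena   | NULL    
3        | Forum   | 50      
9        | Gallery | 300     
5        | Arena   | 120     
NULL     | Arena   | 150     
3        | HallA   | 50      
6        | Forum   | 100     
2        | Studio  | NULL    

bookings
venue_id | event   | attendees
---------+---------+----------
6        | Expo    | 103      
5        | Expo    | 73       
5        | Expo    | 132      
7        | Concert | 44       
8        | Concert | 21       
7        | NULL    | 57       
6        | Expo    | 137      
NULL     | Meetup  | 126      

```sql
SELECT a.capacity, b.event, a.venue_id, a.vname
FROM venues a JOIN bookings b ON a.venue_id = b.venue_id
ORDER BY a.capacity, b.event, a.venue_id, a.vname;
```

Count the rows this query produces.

INNER JOIN keeps only pairs where the ON condition holds.
Matching on a.venue_id = b.venue_id. A NULL in a compared column never satisfies the condition.
Matched pairs: 4.
Total: 4 rows.

4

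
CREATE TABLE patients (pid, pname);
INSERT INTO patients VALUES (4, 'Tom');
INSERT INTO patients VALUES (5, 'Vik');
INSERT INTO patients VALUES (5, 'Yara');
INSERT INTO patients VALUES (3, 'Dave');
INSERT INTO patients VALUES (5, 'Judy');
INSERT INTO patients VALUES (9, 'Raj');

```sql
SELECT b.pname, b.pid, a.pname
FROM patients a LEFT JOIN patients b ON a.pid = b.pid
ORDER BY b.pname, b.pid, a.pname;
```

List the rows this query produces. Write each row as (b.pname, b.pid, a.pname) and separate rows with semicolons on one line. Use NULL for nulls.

(Dave, 3, Dave); (Judy, 5, Judy); (Judy, 5, Vik); (Judy, 5, Yara); (Raj, 9, Raj); (Tom, 4, Tom); (Vik, 5, Judy); (Vik, 5, Vik); (Vik, 5, Yara); (Yara, 5, Judy); (Yara, 5, Vik); (Yara, 5, Yara)

LEFT JOIN keeps every row from `patients a`; unmatched rows get NULL for `patients b`'s columns.
Matching on a.pid = b.pid.
- a row (pid=4): matches 1 b row(s) → 1 output row(s).
- a row (pid=5): matches 3 b row(s) → 3 output row(s).
- a row (pid=5): matches 3 b row(s) → 3 output row(s).
- a row (pid=3): matches 1 b row(s) → 1 output row(s).
- a row (pid=5): matches 3 b row(s) → 3 output row(s).
- a row (pid=9): matches 1 b row(s) → 1 output row(s).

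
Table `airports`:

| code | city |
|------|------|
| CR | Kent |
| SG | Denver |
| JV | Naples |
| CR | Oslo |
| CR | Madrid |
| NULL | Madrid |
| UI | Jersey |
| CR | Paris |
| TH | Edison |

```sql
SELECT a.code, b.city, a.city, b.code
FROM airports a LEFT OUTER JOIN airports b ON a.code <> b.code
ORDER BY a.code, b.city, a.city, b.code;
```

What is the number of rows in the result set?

45

LEFT JOIN keeps every row from `airports a`; unmatched rows get NULL for `airports b`'s columns.
Matching on a.code <> b.code. A NULL in a compared column never satisfies the condition.
Matched pairs: 44; unmatched a rows kept: 1.
Total: 44 matched + 1 padded = 45 rows.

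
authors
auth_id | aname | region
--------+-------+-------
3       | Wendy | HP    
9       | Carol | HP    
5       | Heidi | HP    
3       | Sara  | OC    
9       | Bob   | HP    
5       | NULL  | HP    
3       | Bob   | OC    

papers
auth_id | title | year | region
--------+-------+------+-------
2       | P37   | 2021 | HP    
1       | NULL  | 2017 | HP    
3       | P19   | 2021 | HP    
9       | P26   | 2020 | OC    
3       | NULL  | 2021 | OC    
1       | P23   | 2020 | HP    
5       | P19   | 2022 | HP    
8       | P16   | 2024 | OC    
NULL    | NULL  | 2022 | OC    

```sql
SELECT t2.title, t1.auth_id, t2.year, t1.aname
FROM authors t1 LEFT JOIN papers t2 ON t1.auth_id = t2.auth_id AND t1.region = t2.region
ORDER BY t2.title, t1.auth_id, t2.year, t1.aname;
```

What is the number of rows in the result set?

7

LEFT JOIN keeps every row from `authors`; unmatched rows get NULL for `papers`'s columns.
Matching on t1.auth_id = t2.auth_id AND t1.region = t2.region. A NULL in a compared column never satisfies the condition.
- t1 row (auth_id=3, region=HP): matches 1 t2 row(s) → 1 output row(s).
- t1 row (auth_id=9, region=HP): no match → kept, t2 columns NULL.
- t1 row (auth_id=5, region=HP): matches 1 t2 row(s) → 1 output row(s).
- t1 row (auth_id=3, region=OC): matches 1 t2 row(s) → 1 output row(s).
- t1 row (auth_id=9, region=HP): no match → kept, t2 columns NULL.
- t1 row (auth_id=5, region=HP): matches 1 t2 row(s) → 1 output row(s).
- t1 row (auth_id=3, region=OC): matches 1 t2 row(s) → 1 output row(s).
Total: 5 matched + 2 padded = 7 rows.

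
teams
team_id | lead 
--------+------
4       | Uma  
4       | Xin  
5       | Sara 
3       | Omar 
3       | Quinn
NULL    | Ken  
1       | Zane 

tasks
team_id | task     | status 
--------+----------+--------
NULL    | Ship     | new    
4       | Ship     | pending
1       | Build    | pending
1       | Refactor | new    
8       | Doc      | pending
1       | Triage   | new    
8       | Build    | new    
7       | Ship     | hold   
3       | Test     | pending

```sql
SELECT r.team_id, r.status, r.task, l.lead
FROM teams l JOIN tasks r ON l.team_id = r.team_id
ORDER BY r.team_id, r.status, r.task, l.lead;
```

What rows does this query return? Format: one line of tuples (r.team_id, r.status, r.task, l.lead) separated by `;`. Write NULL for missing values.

INNER JOIN keeps only pairs where the ON condition holds.
Matching on l.team_id = r.team_id. A NULL in a compared column never satisfies the condition.
- l (team_id=4) pairs with 1 row(s) of r.
- l (team_id=4) pairs with 1 row(s) of r.
- l (team_id=5) has no partner → excluded.
- l (team_id=3) pairs with 1 row(s) of r.
- l (team_id=3) pairs with 1 row(s) of r.
- l (team_id=NULL) has no partner → excluded.
- l (team_id=1) pairs with 3 row(s) of r.
After projecting and ordering:
r.team_id | r.status | r.task | l.lead
1 | new | Refactor | Zane
1 | new | Triage | Zane
1 | pending | Build | Zane
3 | pending | Test | Omar
3 | pending | Test | Quinn
4 | pending | Ship | Uma
4 | pending | Ship | Xin

(1, new, Refactor, Zane); (1, new, Triage, Zane); (1, pending, Build, Zane); (3, pending, Test, Omar); (3, pending, Test, Quinn); (4, pending, Ship, Uma); (4, pending, Ship, Xin)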